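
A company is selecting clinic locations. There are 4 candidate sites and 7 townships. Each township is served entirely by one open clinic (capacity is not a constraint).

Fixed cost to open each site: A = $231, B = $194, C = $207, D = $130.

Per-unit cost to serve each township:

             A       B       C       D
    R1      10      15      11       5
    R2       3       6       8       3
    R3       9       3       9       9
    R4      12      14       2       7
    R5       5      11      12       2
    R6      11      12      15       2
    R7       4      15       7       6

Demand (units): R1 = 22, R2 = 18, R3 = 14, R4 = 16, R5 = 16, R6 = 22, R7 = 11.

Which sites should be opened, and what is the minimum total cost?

Open D only; minimum total cost 674.

For any fixed open set, each township goes to its cheapest open site; total = fixed + service.
{D}: R1→D 5·22=110, R2→D 3·18=54, R3→D 9·14=126, R4→D 7·16=112, R5→D 2·16=32, R6→D 2·22=44, R7→D 6·11=66. Service 544; fixed 130; total 674.
{B, D}: service 460 + fixed 324 = 784
{C, D}: service 464 + fixed 337 = 801
{A, B, C, D}: service 358 + fixed 762 = 1120
(All 15 nonempty subsets were checked; D only is lowest.)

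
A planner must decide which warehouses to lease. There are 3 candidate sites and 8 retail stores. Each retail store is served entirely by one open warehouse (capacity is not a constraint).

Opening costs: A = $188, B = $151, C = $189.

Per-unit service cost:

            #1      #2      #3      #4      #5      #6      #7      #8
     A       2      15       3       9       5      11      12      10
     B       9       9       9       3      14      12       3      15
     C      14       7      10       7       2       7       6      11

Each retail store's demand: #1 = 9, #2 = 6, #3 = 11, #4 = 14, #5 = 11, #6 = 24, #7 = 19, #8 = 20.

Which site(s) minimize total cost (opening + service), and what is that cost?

For any fixed open set, each retail store goes to its cheapest open site; total = fixed + service.
{A, B}: #1→A 2·9=18, #2→B 9·6=54, #3→A 3·11=33, #4→B 3·14=42, #5→A 5·11=55, #6→A 11·24=264, #7→B 3·19=57, #8→A 10·20=200. Service 723; fixed 339; total 1062.
{B, C}: #1→B 9·9=81, #2→C 7·6=42, #3→B 9·11=99, #4→B 3·14=42, #5→C 2·11=22, #6→C 7·24=168, #7→B 3·19=57, #8→C 11·20=220. Service 731; fixed 340; total 1071.
{A, C}: service 695 + fixed 377 = 1072
{A, B, C}: service 582 + fixed 528 = 1110
No other subset beats 1062.

Open A and B; minimum total cost 1062.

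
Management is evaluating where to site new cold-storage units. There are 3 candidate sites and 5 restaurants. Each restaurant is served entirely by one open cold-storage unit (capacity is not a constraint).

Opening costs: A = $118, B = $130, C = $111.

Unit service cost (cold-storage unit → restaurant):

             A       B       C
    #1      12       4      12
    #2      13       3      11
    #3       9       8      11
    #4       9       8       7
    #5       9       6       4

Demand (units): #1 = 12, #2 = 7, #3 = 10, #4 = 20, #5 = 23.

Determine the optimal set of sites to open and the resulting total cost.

For any fixed open set, each restaurant goes to its cheapest open site; total = fixed + service.
{B}: #1→B 4·12=48, #2→B 3·7=21, #3→B 8·10=80, #4→B 8·20=160, #5→B 6·23=138. Service 447; fixed 130; total 577.
{B, C}: #1→B 4·12=48, #2→B 3·7=21, #3→B 8·10=80, #4→C 7·20=140, #5→C 4·23=92. Service 381; fixed 241; total 622.
{C}: service 563 + fixed 111 = 674
{A, B, C}: #1→B 4·12=48, #2→B 3·7=21, #3→B 8·10=80, #4→C 7·20=140, #5→C 4·23=92. Service 381; fixed 359; total 740.
No other subset beats 577.

Open B only; minimum total cost 577.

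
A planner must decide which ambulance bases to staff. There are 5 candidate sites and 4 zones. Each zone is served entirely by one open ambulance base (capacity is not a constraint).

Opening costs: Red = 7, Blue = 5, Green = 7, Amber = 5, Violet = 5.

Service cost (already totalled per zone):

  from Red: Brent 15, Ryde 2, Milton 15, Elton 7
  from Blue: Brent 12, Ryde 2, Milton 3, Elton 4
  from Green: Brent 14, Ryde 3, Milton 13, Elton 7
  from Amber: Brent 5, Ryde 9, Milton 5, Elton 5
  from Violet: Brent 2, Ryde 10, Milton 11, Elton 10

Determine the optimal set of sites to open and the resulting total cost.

For any fixed open set, each zone goes to its cheapest open site; total = fixed + service.
{Blue, Violet}: Brent→Violet 2, Ryde→Blue 2, Milton→Blue 3, Elton→Blue 4. Service 11; fixed 10; total 21.
{Blue, Amber}: Brent→Amber 5, Ryde→Blue 2, Milton→Blue 3, Elton→Blue 4. Service 14; fixed 10; total 24.
{Blue}: service 21 + fixed 5 = 26
{Red, Blue, Green, Amber, Violet}: service 11 + fixed 29 = 40
No other subset beats 21.

Open Blue and Violet; minimum total cost 21.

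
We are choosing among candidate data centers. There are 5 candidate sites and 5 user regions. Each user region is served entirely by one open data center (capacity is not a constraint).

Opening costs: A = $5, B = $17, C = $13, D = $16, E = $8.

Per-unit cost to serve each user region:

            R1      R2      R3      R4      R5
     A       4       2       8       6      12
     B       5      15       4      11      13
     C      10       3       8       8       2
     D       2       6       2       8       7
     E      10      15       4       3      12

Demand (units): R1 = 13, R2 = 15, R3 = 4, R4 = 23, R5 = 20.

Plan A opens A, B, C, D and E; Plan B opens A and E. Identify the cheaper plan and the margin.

Plan A is cheaper by 188.

Plan A: {A, B, C, D, E}: R1→D 2·13=26, R2→A 2·15=30, R3→D 2·4=8, R4→E 3·23=69, R5→C 2·20=40. Service 173; fixed 59; total 232.
Plan B: {A, E}: R1→A 4·13=52, R2→A 2·15=30, R3→E 4·4=16, R4→E 3·23=69, R5→A 12·20=240. Service 407; fixed 13; total 420.
Difference: |232 − 420| = 188.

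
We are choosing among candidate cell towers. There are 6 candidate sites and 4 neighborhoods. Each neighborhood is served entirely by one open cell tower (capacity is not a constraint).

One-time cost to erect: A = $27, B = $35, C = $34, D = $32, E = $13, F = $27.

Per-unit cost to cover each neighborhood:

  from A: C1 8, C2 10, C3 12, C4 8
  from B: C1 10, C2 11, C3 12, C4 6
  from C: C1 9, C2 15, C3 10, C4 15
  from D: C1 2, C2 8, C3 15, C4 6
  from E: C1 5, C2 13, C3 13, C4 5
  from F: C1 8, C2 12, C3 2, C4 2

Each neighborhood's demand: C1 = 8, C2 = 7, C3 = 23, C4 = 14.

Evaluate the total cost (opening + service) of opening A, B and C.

Total cost: 544

Each neighborhood is assigned to its cheapest site among the open ones.
{A, B, C}: C1→A 8·8=64, C2→A 10·7=70, C3→C 10·23=230, C4→B 6·14=84. Service 448; fixed 96; total 544.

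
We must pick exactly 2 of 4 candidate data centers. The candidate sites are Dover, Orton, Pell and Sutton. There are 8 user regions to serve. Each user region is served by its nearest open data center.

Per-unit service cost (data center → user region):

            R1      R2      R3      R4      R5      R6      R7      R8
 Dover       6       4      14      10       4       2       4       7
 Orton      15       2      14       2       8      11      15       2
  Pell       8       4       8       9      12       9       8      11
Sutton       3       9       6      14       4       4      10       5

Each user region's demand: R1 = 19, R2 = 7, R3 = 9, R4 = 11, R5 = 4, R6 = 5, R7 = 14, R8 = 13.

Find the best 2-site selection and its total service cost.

Choose Orton and Sutton; total service cost 349.

With exactly 2 open, each user region uses its cheapest among the chosen.
{Orton, Sutton}: R1→Sutton 3·19=57, R2→Orton 2·7=14, R3→Sutton 6·9=54, R4→Orton 2·11=22, R5→Sutton 4·4=16, R6→Sutton 4·5=20, R7→Sutton 10·14=140, R8→Orton 2·13=26. Service cost 349.
{Dover, Orton}: service cost 384
{Dover, Sutton}: service cost 396
Among all 6 size-2 choices, {Orton, Sutton} is lowest.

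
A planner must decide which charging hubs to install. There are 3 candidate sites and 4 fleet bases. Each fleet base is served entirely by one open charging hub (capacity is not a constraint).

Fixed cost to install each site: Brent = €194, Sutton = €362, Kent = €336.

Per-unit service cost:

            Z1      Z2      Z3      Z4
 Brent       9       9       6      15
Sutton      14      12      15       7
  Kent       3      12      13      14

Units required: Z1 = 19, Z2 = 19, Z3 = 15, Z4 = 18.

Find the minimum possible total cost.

Minimum total cost: 896

For any fixed open set, each fleet base goes to its cheapest open site; total = fixed + service.
{Brent}: Z1→Brent 9·19=171, Z2→Brent 9·19=171, Z3→Brent 6·15=90, Z4→Brent 15·18=270. Service 702; fixed 194; total 896.
{Kent}: service 732 + fixed 336 = 1068
{Brent, Kent}: service 570 + fixed 530 = 1100
{Brent, Sutton, Kent}: Z1→Kent 3·19=57, Z2→Brent 9·19=171, Z3→Brent 6·15=90, Z4→Sutton 7·18=126. Service 444; fixed 892; total 1336.
No other subset beats 896.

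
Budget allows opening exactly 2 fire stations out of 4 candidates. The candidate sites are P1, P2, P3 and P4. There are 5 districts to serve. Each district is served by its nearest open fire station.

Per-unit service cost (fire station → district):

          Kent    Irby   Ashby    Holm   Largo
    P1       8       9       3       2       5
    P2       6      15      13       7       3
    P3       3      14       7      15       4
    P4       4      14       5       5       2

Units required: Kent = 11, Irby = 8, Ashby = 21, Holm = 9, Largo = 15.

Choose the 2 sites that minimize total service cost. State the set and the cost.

With exactly 2 open, each district uses its cheapest among the chosen.
{P1, P4}: Kent→P4 4·11=44, Irby→P1 9·8=72, Ashby→P1 3·21=63, Holm→P1 2·9=18, Largo→P4 2·15=30. Service cost 227.
{P1, P3}: service cost 246
{P1, P2}: service cost 264
Among all 6 size-2 choices, {P1, P4} is lowest.

Choose P1 and P4; total service cost 227.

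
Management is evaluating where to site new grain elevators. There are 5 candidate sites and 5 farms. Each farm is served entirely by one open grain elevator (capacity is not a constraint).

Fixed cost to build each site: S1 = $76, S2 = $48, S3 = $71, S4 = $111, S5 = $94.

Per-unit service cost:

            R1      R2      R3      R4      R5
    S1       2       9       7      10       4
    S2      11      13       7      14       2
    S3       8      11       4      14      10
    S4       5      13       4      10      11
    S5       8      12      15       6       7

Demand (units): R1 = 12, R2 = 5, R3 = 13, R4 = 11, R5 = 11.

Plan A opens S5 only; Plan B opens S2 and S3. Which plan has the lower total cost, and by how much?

Plan A: {S5}: R1→S5 8·12=96, R2→S5 12·5=60, R3→S5 15·13=195, R4→S5 6·11=66, R5→S5 7·11=77. Service 494; fixed 94; total 588.
Plan B: {S2, S3}: R1→S3 8·12=96, R2→S3 11·5=55, R3→S3 4·13=52, R4→S2 14·11=154, R5→S2 2·11=22. Service 379; fixed 119; total 498.
Difference: |588 − 498| = 90.

Plan B is cheaper by 90.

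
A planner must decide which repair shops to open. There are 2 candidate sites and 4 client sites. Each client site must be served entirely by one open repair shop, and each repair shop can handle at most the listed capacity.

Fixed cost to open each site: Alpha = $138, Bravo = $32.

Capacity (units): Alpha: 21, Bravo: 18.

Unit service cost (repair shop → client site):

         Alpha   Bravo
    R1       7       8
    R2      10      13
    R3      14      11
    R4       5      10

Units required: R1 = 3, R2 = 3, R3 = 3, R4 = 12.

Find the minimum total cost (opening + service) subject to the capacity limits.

Open {Alpha}: R1→Alpha 7·3=21, R2→Alpha 10·3=30, R3→Alpha 14·3=42, R4→Alpha 5·12=60.
Loads: Alpha carries 21/21. Service 153; fixed 138; total 291.
Next best feasible plan costs 314.

Minimum total cost: 291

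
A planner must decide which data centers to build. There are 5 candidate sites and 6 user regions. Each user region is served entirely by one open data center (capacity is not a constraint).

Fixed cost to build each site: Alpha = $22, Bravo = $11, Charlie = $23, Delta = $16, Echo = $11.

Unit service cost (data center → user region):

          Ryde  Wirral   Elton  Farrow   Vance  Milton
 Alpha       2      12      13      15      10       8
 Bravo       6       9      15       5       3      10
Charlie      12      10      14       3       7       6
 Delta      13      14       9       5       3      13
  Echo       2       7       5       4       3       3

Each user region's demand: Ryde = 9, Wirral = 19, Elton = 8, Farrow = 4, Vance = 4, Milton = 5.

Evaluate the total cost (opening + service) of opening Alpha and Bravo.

Total cost: 398

Each user region is assigned to its cheapest site among the open ones.
{Alpha, Bravo}: Ryde→Alpha 2·9=18, Wirral→Bravo 9·19=171, Elton→Alpha 13·8=104, Farrow→Bravo 5·4=20, Vance→Bravo 3·4=12, Milton→Alpha 8·5=40. Service 365; fixed 33; total 398.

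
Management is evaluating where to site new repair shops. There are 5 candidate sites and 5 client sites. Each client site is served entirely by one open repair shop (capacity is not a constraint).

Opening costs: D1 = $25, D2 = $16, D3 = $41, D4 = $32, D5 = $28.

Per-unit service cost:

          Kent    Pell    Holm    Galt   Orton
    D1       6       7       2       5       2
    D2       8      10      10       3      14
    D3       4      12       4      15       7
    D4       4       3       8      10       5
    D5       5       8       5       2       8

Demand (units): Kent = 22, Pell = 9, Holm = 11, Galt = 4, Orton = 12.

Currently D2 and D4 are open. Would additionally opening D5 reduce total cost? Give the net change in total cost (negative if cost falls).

Current service cost with {D2, D4}: 275.
Adding D5: each client site re-picks its cheapest; new service cost 238, saving 37.
Extra fixed cost: 28. Net change = 28 − 37 = -9.
(Totals: 323 → 314.)

Yes — net change −9 (cost falls by 9).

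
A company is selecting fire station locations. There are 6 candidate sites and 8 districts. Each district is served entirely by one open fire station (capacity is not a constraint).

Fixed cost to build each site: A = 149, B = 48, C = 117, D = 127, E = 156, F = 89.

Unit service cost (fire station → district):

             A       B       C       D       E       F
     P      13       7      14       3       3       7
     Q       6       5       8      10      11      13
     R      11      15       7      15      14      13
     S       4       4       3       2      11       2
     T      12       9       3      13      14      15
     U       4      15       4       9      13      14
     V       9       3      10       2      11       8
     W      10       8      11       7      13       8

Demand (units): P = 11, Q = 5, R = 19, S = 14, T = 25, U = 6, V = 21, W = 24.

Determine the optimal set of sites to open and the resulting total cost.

Open C and D; minimum total cost 787.

For any fixed open set, each district goes to its cheapest open site; total = fixed + service.
{C, D}: P→D 3·11=33, Q→C 8·5=40, R→C 7·19=133, S→D 2·14=28, T→C 3·25=75, U→C 4·6=24, V→D 2·21=42, W→D 7·24=168. Service 543; fixed 244; total 787.
{B, C}: P→B 7·11=77, Q→B 5·5=25, R→C 7·19=133, S→C 3·14=42, T→C 3·25=75, U→C 4·6=24, V→B 3·21=63, W→B 8·24=192. Service 631; fixed 165; total 796.
{B, C, D}: service 528 + fixed 292 = 820
{A, B, C, D, E, F}: service 528 + fixed 686 = 1214
No other subset beats 787.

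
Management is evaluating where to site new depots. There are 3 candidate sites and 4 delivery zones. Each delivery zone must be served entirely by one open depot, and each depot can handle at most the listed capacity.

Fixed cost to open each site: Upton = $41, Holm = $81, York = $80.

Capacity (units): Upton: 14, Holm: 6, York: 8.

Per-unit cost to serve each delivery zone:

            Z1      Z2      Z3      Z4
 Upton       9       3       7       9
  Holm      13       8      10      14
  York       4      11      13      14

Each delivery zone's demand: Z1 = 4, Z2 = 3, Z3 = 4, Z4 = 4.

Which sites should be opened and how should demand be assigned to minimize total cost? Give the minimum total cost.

Minimum total cost: 210

Open {Upton, York}: Z1→York 4·4=16, Z2→Upton 3·3=9, Z3→Upton 7·4=28, Z4→Upton 9·4=36.
Loads: Upton carries 11/14, York carries 4/8. Service 89; fixed 121; total 210.
Next best feasible plan costs 230.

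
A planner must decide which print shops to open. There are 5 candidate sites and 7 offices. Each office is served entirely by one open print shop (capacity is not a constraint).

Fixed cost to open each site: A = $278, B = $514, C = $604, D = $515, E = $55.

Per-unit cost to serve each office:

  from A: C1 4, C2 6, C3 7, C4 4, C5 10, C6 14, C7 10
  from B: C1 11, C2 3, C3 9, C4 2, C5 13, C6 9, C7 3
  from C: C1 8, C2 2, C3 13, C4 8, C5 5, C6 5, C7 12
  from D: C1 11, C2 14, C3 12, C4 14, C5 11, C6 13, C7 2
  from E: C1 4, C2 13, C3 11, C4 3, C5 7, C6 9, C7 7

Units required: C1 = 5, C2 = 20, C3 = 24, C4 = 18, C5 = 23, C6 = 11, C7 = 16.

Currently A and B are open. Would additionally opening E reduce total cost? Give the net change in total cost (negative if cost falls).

Current service cost with {A, B}: 661.
Adding E: each office re-picks its cheapest; new service cost 592, saving 69.
Extra fixed cost: 55. Net change = 55 − 69 = -14.
(Totals: 1453 → 1439.)

Yes — net change −14 (cost falls by 14).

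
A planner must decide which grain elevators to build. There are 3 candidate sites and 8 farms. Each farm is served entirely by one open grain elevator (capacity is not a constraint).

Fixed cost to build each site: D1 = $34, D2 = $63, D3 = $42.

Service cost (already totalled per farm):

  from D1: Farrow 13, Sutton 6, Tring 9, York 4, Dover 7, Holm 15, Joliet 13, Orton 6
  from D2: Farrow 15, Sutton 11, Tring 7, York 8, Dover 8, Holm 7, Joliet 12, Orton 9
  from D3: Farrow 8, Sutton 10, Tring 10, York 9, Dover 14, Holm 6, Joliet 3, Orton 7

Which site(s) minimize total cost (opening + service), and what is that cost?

Open D1 only; minimum total cost 107.

For any fixed open set, each farm goes to its cheapest open site; total = fixed + service.
{D1}: Farrow→D1 13, Sutton→D1 6, Tring→D1 9, York→D1 4, Dover→D1 7, Holm→D1 15, Joliet→D1 13, Orton→D1 6. Service 73; fixed 34; total 107.
{D3}: Farrow→D3 8, Sutton→D3 10, Tring→D3 10, York→D3 9, Dover→D3 14, Holm→D3 6, Joliet→D3 3, Orton→D3 7. Service 67; fixed 42; total 109.
{D1, D3}: Farrow→D3 8, Sutton→D1 6, Tring→D1 9, York→D1 4, Dover→D1 7, Holm→D3 6, Joliet→D3 3, Orton→D1 6. Service 49; fixed 76; total 125.
{D1, D2, D3}: Farrow→D3 8, Sutton→D1 6, Tring→D2 7, York→D1 4, Dover→D1 7, Holm→D3 6, Joliet→D3 3, Orton→D1 6. Service 47; fixed 139; total 186.
No other subset beats 107.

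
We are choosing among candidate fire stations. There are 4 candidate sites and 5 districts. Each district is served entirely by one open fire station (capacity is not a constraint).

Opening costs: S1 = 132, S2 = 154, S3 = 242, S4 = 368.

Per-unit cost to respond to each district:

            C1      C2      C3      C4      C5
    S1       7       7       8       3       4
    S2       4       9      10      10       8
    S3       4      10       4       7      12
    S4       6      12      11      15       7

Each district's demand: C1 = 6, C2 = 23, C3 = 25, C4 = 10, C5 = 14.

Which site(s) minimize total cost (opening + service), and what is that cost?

Open S1 only; minimum total cost 621.

For any fixed open set, each district goes to its cheapest open site; total = fixed + service.
{S1}: C1→S1 7·6=42, C2→S1 7·23=161, C3→S1 8·25=200, C4→S1 3·10=30, C5→S1 4·14=56. Service 489; fixed 132; total 621.
{S1, S3}: service 371 + fixed 374 = 745
{S1, S2}: service 471 + fixed 286 = 757
{S1, S2, S3, S4}: C1→S2 4·6=24, C2→S1 7·23=161, C3→S3 4·25=100, C4→S1 3·10=30, C5→S1 4·14=56. Service 371; fixed 896; total 1267.
No other subset beats 621.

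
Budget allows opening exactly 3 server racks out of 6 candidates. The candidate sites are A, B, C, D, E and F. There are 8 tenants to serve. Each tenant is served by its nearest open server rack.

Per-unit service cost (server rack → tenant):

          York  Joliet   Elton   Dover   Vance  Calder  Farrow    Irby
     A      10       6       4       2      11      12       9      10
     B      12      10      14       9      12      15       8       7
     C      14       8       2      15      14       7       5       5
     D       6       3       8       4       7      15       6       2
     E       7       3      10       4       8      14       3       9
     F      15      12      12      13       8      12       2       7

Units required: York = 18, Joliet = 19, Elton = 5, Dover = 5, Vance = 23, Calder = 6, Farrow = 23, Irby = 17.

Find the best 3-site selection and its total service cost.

With exactly 3 open, each tenant uses its cheapest among the chosen.
{C, D, F}: York→D 6·18=108, Joliet→D 3·19=57, Elton→C 2·5=10, Dover→D 4·5=20, Vance→D 7·23=161, Calder→C 7·6=42, Farrow→F 2·23=46, Irby→D 2·17=34. Service cost 478.
{C, D, E}: service cost 501
{A, D, F}: service cost 508
Among all 20 size-3 choices, {C, D, F} is lowest.

Choose C, D and F; total service cost 478.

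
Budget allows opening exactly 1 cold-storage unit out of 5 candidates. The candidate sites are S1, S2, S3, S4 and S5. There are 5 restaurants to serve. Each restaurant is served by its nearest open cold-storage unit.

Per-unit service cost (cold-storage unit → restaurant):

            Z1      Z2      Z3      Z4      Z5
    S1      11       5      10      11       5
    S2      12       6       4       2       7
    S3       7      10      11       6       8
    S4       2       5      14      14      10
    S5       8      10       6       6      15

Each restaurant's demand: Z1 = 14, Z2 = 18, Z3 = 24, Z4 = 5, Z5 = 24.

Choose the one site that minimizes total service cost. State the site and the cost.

Choose S2 only; total service cost 550.

With exactly 1 open, each restaurant uses its cheapest among the chosen.
{S2}: Z1→S2 12·14=168, Z2→S2 6·18=108, Z3→S2 4·24=96, Z4→S2 2·5=10, Z5→S2 7·24=168. Service cost 550.
{S1}: service cost 659
{S3}: service cost 764
Among all 5 size-1 choices, {S2} is lowest.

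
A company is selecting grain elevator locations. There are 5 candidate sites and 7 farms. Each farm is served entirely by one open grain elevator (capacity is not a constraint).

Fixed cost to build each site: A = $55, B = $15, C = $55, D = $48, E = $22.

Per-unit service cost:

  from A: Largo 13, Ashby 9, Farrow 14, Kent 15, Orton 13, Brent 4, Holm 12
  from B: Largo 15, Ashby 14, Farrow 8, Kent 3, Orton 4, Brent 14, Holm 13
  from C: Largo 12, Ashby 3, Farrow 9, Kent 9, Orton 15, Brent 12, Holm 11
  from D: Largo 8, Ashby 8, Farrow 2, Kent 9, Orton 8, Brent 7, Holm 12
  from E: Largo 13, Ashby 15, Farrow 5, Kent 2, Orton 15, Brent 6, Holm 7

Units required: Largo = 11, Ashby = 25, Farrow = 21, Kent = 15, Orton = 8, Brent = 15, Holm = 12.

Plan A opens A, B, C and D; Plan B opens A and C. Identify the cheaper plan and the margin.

Plan A: {A, B, C, D}: Largo→D 8·11=88, Ashby→C 3·25=75, Farrow→D 2·21=42, Kent→B 3·15=45, Orton→B 4·8=32, Brent→A 4·15=60, Holm→C 11·12=132. Service 474; fixed 173; total 647.
Plan B: {A, C}: Largo→C 12·11=132, Ashby→C 3·25=75, Farrow→C 9·21=189, Kent→C 9·15=135, Orton→A 13·8=104, Brent→A 4·15=60, Holm→C 11·12=132. Service 827; fixed 110; total 937.
Difference: |647 − 937| = 290.

Plan A is cheaper by 290.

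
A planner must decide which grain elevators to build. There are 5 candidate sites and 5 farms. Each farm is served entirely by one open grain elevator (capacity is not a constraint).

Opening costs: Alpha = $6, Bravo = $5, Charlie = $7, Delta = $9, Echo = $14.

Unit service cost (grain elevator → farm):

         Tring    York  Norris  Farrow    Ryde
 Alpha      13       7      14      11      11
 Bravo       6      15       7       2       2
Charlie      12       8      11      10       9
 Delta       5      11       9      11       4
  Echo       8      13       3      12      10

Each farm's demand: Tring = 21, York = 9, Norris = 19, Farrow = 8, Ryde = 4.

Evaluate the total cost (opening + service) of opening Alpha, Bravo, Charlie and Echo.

Total cost: 302

Each farm is assigned to its cheapest site among the open ones.
{Alpha, Bravo, Charlie, Echo}: Tring→Bravo 6·21=126, York→Alpha 7·9=63, Norris→Echo 3·19=57, Farrow→Bravo 2·8=16, Ryde→Bravo 2·4=8. Service 270; fixed 32; total 302.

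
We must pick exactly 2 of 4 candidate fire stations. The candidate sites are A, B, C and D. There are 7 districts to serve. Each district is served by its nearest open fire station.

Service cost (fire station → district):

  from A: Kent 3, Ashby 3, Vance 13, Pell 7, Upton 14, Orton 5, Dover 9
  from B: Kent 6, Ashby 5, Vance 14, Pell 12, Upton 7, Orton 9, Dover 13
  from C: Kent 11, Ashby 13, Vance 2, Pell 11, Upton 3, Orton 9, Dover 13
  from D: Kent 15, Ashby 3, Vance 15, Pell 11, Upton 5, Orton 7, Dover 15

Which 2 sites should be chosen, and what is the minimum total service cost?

With exactly 2 open, each district uses its cheapest among the chosen.
{A, C}: Kent→A 3, Ashby→A 3, Vance→C 2, Pell→A 7, Upton→C 3, Orton→A 5, Dover→A 9. Service cost 32.
{A, D}: service cost 45
{A, B}: service cost 47
Among all 6 size-2 choices, {A, C} is lowest.

Choose A and C; total service cost 32.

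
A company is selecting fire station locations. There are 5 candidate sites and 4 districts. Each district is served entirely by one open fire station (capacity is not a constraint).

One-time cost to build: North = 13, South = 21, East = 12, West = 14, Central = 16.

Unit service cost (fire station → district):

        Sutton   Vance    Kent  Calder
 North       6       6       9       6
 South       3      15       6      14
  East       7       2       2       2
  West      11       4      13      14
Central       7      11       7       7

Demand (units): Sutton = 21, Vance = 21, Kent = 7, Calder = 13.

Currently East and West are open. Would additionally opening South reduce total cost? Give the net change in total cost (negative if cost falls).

Current service cost with {East, West}: 229.
Adding South: each district re-picks its cheapest; new service cost 145, saving 84.
Extra fixed cost: 21. Net change = 21 − 84 = -63.
(Totals: 255 → 192.)

Yes — net change −63 (cost falls by 63).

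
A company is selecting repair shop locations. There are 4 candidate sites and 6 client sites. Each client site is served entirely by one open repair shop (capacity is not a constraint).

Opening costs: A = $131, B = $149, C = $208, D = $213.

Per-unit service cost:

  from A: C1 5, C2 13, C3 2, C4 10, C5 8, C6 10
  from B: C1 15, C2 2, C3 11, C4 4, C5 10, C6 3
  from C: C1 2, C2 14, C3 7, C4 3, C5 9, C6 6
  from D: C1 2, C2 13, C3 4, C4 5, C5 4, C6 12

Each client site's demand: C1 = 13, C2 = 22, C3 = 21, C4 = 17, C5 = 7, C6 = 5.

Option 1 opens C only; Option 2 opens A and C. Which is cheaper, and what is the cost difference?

Option 1: {C}: C1→C 2·13=26, C2→C 14·22=308, C3→C 7·21=147, C4→C 3·17=51, C5→C 9·7=63, C6→C 6·5=30. Service 625; fixed 208; total 833.
Option 2: {A, C}: C1→C 2·13=26, C2→A 13·22=286, C3→A 2·21=42, C4→C 3·17=51, C5→A 8·7=56, C6→C 6·5=30. Service 491; fixed 339; total 830.
Difference: |833 − 830| = 3.

Option 2 is cheaper by 3.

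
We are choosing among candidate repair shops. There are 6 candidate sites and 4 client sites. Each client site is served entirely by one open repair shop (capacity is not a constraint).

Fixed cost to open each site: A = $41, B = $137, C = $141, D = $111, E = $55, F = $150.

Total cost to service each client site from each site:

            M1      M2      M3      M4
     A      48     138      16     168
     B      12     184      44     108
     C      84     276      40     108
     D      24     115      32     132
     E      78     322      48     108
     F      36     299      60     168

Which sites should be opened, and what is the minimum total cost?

Open A and E; minimum total cost 406.

For any fixed open set, each client site goes to its cheapest open site; total = fixed + service.
{A, E}: M1→A 48, M2→A 138, M3→A 16, M4→E 108. Service 310; fixed 96; total 406.
{A}: service 370 + fixed 41 = 411
{D}: service 303 + fixed 111 = 414
{A, B, C, D, E, F}: M1→B 12, M2→D 115, M3→A 16, M4→B 108. Service 251; fixed 635; total 886.
No other subset beats 406.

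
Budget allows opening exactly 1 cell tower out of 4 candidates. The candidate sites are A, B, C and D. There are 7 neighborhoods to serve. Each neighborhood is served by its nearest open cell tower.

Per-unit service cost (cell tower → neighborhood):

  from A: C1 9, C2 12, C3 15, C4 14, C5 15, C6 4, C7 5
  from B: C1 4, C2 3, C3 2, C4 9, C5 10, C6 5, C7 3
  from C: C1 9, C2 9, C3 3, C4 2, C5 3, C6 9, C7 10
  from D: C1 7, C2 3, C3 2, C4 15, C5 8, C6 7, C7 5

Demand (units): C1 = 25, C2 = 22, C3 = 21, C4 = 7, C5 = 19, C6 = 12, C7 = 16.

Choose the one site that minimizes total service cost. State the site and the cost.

With exactly 1 open, each neighborhood uses its cheapest among the chosen.
{B}: C1→B 4·25=100, C2→B 3·22=66, C3→B 2·21=42, C4→B 9·7=63, C5→B 10·19=190, C6→B 5·12=60, C7→B 3·16=48. Service cost 569.
{D}: service cost 704
{C}: service cost 825
Among all 4 size-1 choices, {B} is lowest.

Choose B only; total service cost 569.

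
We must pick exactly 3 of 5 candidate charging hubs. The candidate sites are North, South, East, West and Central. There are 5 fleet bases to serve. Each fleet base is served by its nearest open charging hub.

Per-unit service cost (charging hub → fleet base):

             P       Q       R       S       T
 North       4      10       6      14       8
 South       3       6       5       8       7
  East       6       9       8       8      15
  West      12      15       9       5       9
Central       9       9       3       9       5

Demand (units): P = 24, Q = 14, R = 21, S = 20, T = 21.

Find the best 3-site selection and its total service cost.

Choose South, West and Central; total service cost 424.

With exactly 3 open, each fleet base uses its cheapest among the chosen.
{South, West, Central}: P→South 3·24=72, Q→South 6·14=84, R→Central 3·21=63, S→West 5·20=100, T→Central 5·21=105. Service cost 424.
{North, South, Central}: service cost 484
{South, East, Central}: service cost 484
Among all 10 size-3 choices, {South, West, Central} is lowest.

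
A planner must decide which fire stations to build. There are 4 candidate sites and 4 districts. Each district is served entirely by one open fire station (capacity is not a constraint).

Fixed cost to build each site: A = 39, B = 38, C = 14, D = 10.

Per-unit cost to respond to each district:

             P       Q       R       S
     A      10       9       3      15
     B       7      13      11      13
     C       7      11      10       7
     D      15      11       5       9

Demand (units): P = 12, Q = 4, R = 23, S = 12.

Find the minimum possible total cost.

Minimum total cost: 326

For any fixed open set, each district goes to its cheapest open site; total = fixed + service.
{A, C}: P→C 7·12=84, Q→A 9·4=36, R→A 3·23=69, S→C 7·12=84. Service 273; fixed 53; total 326.
{A, C, D}: service 273 + fixed 63 = 336
{C, D}: P→C 7·12=84, Q→C 11·4=44, R→D 5·23=115, S→C 7·12=84. Service 327; fixed 24; total 351.
{A, B, C, D}: service 273 + fixed 101 = 374
(All 15 nonempty subsets were checked; A and C is lowest.)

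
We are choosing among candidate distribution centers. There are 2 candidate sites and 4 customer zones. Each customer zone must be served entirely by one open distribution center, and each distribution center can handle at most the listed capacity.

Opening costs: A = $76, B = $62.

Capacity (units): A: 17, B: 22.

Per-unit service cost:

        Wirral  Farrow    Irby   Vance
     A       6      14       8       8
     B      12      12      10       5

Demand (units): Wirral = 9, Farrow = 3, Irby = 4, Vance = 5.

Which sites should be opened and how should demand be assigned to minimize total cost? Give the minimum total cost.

Open {B}: Wirral→B 12·9=108, Farrow→B 12·3=36, Irby→B 10·4=40, Vance→B 5·5=25.
Loads: B carries 21/22. Service 209; fixed 62; total 271.
Next best feasible plan costs 285.

Minimum total cost: 271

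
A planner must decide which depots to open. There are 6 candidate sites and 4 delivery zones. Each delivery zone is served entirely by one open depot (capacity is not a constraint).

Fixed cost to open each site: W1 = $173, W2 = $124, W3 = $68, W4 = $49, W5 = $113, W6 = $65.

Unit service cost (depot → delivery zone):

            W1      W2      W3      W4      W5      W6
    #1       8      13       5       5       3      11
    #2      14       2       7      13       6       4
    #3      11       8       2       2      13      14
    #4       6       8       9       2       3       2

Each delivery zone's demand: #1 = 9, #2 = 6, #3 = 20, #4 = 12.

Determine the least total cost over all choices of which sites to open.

Minimum total cost: 236

For any fixed open set, each delivery zone goes to its cheapest open site; total = fixed + service.
{W4}: #1→W4 5·9=45, #2→W4 13·6=78, #3→W4 2·20=40, #4→W4 2·12=24. Service 187; fixed 49; total 236.
{W4, W6}: service 133 + fixed 114 = 247
{W3, W6}: service 133 + fixed 133 = 266
{W1, W2, W3, W4, W5, W6}: service 103 + fixed 592 = 695
No other subset beats 236.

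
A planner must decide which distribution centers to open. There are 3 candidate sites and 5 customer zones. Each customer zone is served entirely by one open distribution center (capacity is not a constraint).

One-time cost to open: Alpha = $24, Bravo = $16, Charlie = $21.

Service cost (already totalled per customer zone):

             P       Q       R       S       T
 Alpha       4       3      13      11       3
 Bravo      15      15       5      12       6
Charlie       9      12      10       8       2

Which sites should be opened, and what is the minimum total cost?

Open Alpha only; minimum total cost 58.

For any fixed open set, each customer zone goes to its cheapest open site; total = fixed + service.
{Alpha}: P→Alpha 4, Q→Alpha 3, R→Alpha 13, S→Alpha 11, T→Alpha 3. Service 34; fixed 24; total 58.
{Charlie}: P→Charlie 9, Q→Charlie 12, R→Charlie 10, S→Charlie 8, T→Charlie 2. Service 41; fixed 21; total 62.
{Alpha, Bravo}: P→Alpha 4, Q→Alpha 3, R→Bravo 5, S→Alpha 11, T→Alpha 3. Service 26; fixed 40; total 66.
{Alpha, Bravo, Charlie}: service 22 + fixed 61 = 83
(All 7 nonempty subsets were checked; Alpha only is lowest.)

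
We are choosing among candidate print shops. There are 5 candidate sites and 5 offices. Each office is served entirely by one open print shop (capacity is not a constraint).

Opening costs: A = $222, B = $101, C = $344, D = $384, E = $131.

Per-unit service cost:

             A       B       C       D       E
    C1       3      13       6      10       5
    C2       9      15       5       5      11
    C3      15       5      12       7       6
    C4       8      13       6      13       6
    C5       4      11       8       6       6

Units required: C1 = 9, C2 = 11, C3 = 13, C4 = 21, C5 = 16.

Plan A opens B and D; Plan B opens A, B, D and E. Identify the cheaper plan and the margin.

Plan A: {B, D}: C1→D 10·9=90, C2→D 5·11=55, C3→B 5·13=65, C4→B 13·21=273, C5→D 6·16=96. Service 579; fixed 485; total 1064.
Plan B: {A, B, D, E}: C1→A 3·9=27, C2→D 5·11=55, C3→B 5·13=65, C4→E 6·21=126, C5→A 4·16=64. Service 337; fixed 838; total 1175.
Difference: |1064 − 1175| = 111.

Plan A is cheaper by 111.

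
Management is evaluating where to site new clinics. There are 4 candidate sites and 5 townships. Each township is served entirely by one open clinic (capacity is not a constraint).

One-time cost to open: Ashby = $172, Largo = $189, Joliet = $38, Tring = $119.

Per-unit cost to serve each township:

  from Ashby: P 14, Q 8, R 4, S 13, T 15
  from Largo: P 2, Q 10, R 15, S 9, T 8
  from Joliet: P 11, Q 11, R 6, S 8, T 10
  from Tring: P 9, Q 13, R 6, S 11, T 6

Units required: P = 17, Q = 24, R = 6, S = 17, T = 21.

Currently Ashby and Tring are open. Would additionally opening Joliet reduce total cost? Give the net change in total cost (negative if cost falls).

Yes — net change −13 (cost falls by 13).

Current service cost with {Ashby, Tring}: 682.
Adding Joliet: each township re-picks its cheapest; new service cost 631, saving 51.
Extra fixed cost: 38. Net change = 38 − 51 = -13.
(Totals: 973 → 960.)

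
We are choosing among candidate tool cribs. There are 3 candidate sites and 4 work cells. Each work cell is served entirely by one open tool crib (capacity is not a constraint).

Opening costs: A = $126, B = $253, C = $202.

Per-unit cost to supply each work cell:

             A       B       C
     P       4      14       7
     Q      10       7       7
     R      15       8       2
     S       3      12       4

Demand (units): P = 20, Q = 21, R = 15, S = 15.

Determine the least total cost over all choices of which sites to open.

Minimum total cost: 579

For any fixed open set, each work cell goes to its cheapest open site; total = fixed + service.
{C}: P→C 7·20=140, Q→C 7·21=147, R→C 2·15=30, S→C 4·15=60. Service 377; fixed 202; total 579.
{A, C}: service 302 + fixed 328 = 630
{A}: P→A 4·20=80, Q→A 10·21=210, R→A 15·15=225, S→A 3·15=45. Service 560; fixed 126; total 686.
{A, B, C}: P→A 4·20=80, Q→B 7·21=147, R→C 2·15=30, S→A 3·15=45. Service 302; fixed 581; total 883.
No other subset beats 579.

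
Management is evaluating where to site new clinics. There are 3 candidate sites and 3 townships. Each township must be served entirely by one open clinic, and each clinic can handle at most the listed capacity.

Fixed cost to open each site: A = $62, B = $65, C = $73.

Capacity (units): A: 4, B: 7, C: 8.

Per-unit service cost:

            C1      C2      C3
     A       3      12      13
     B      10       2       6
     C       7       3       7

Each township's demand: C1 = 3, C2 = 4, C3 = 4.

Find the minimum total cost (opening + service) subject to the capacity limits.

Open {A, C}: C1→A 3·3=9, C2→C 3·4=12, C3→C 7·4=28.
Loads: A carries 3/4, C carries 8/8. Service 49; fixed 135; total 184.
Next best feasible plan costs 195.

Minimum total cost: 184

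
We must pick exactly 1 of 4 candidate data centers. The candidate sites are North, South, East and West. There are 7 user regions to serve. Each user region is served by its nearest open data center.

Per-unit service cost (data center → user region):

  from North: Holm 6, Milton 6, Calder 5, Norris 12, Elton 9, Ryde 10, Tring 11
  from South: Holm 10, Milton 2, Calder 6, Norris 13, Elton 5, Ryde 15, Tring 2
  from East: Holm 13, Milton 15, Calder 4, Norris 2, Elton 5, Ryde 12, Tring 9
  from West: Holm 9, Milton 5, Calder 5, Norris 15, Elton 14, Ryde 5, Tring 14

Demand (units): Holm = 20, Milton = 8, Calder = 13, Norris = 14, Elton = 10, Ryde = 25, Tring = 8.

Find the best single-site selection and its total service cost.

Choose North only; total service cost 829.

With exactly 1 open, each user region uses its cheapest among the chosen.
{North}: Holm→North 6·20=120, Milton→North 6·8=48, Calder→North 5·13=65, Norris→North 12·14=168, Elton→North 9·10=90, Ryde→North 10·25=250, Tring→North 11·8=88. Service cost 829.
{West}: service cost 872
{East}: service cost 882
Among all 4 size-1 choices, {North} is lowest.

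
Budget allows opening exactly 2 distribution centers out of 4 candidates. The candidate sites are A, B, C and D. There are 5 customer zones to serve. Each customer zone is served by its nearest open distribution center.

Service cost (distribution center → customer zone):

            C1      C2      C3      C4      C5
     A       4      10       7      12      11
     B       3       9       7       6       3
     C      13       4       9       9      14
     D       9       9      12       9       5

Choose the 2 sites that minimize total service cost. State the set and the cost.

Choose B and C; total service cost 23.

With exactly 2 open, each customer zone uses its cheapest among the chosen.
{B, C}: C1→B 3, C2→C 4, C3→B 7, C4→B 6, C5→B 3. Service cost 23.
{A, B}: service cost 28
{B, D}: service cost 28
Among all 6 size-2 choices, {B, C} is lowest.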